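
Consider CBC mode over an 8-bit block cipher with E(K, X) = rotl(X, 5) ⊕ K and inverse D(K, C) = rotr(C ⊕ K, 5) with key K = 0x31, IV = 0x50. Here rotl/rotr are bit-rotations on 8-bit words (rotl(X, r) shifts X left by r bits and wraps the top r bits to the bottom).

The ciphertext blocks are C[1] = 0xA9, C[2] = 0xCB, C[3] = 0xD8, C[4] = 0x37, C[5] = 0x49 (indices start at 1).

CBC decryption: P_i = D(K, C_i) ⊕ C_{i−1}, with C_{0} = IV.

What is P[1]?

P[1]: D(K, 0xA9) = 0xC4; 0xC4 ⊕ 0x50 = 0x94.

P[1] = 0x94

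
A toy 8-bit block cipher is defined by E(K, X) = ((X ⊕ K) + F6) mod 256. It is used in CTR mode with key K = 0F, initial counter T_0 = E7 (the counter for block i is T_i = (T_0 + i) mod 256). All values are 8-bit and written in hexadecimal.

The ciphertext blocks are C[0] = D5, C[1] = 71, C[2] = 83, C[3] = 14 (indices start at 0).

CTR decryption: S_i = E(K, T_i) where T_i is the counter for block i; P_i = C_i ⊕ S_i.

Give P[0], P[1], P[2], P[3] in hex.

P[0]: T = E7, S = E(K, T) = DE; D5 ⊕ DE = 0B.
P[1]: T = E8, S = E(K, T) = DD; 71 ⊕ DD = AC.
P[2]: T = E9, S = E(K, T) = DC; 83 ⊕ DC = 5F.
P[3]: T = EA, S = E(K, T) = DB; 14 ⊕ DB = CF.

P[0] = 0B, P[1] = AC, P[2] = 5F, P[3] = CF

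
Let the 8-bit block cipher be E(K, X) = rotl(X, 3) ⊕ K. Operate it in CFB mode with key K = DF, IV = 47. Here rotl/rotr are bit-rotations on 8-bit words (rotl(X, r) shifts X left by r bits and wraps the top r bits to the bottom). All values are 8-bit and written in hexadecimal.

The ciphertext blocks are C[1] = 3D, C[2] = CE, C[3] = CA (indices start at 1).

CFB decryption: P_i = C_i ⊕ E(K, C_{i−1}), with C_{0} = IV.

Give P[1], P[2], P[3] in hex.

P[1]: E(K, 47) = E5; 3D ⊕ E5 = D8.
P[2]: E(K, 3D) = 36; CE ⊕ 36 = F8.
P[3]: E(K, CE) = A9; CA ⊕ A9 = 63.

P[1] = D8, P[2] = F8, P[3] = 63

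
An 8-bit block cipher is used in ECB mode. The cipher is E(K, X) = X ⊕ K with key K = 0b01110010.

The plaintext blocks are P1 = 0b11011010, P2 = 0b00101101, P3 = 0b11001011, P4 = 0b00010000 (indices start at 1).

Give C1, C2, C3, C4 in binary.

C1 = 0b10101000, C2 = 0b01011111, C3 = 0b10111001, C4 = 0b01100010

ECB encryption: C_i = E(K, P_i).
C1: E(K, 0b11011010) = 0b10101000.
C2: E(K, 0b00101101) = 0b01011111.
C3: E(K, 0b11001011) = 0b10111001.
C4: E(K, 0b00010000) = 0b01100010.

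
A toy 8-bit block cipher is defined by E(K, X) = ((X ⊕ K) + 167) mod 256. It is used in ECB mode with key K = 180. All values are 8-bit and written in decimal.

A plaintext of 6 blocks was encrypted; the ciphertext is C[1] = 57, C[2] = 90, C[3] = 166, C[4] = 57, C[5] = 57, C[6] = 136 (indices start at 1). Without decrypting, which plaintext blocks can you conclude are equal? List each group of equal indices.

P[1] = P[4] = P[5]

ECB encrypts each block independently with the same key, so equal ciphertext blocks imply equal plaintext blocks.
C[1] = C[4] = C[5] = 57, so P[1] = P[4] = P[5].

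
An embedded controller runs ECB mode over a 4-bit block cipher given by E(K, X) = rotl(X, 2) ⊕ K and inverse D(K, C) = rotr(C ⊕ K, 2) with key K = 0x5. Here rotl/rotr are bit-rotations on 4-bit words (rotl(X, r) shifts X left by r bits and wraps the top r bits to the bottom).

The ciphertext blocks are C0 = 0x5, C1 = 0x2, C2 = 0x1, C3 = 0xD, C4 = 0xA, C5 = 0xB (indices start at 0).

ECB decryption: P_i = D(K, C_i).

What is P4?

P4: D(K, 0xA) = 0xF.

P4 = 0xF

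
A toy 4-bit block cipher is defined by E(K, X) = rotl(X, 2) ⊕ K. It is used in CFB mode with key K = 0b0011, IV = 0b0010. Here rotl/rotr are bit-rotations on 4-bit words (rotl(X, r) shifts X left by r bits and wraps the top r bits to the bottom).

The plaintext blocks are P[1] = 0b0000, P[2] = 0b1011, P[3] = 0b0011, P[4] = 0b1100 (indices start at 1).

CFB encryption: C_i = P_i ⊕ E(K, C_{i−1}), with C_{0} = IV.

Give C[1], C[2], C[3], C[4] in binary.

C[1]: E(K, 0b0010) = 0b1011; 0b0000 ⊕ 0b1011 = 0b1011.
C[2]: E(K, 0b1011) = 0b1101; 0b1011 ⊕ 0b1101 = 0b0110.
C[3]: E(K, 0b0110) = 0b1010; 0b0011 ⊕ 0b1010 = 0b1001.
C[4]: E(K, 0b1001) = 0b0101; 0b1100 ⊕ 0b0101 = 0b1001.

C[1] = 0b1011, C[2] = 0b0110, C[3] = 0b1001, C[4] = 0b1001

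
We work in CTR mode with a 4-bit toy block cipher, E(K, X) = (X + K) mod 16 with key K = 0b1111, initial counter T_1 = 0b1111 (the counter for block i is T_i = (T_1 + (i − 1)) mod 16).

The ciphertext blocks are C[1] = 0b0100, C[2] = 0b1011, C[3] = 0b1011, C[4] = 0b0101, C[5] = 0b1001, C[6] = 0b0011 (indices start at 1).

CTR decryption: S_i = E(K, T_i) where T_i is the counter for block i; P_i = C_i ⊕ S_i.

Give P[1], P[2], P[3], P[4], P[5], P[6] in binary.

P[1]: T = 0b1111, S = E(K, T) = 0b1110; 0b0100 ⊕ 0b1110 = 0b1010.
P[2]: T = 0b0000, S = E(K, T) = 0b1111; 0b1011 ⊕ 0b1111 = 0b0100.
P[3]: T = 0b0001, S = E(K, T) = 0b0000; 0b1011 ⊕ 0b0000 = 0b1011.
P[4]: T = 0b0010, S = E(K, T) = 0b0001; 0b0101 ⊕ 0b0001 = 0b0100.
P[5]: T = 0b0011, S = E(K, T) = 0b0010; 0b1001 ⊕ 0b0010 = 0b1011.
P[6]: T = 0b0100, S = E(K, T) = 0b0011; 0b0011 ⊕ 0b0011 = 0b0000.

P[1] = 0b1010, P[2] = 0b0100, P[3] = 0b1011, P[4] = 0b0100, P[5] = 0b1011, P[6] = 0b0000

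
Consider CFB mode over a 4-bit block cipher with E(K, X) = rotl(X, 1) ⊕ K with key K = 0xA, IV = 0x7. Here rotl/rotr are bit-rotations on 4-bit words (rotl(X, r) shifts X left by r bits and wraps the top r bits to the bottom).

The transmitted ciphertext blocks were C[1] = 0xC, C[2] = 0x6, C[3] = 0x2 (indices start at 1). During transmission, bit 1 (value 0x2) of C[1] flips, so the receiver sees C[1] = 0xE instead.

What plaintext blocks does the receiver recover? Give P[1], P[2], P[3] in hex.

P[1] = 0xA, P[2] = 0x1, P[3] = 0x4

CFB decryption: P_i = C_i ⊕ E(K, C_{i−1}), with C_{0} = IV.
Only C[1] changed, to 0xE. In CFB, a change in C_i flips the same bit in P_i and garbles P_{i+1}. Decrypting the received ciphertext:
P[1]: E(K, 0x7) = 0x4; 0xE ⊕ 0x4 = 0xA.
P[2]: E(K, 0xE) = 0x7; 0x6 ⊕ 0x7 = 0x1.
P[3]: E(K, 0x6) = 0x6; 0x2 ⊕ 0x6 = 0x4.
Blocks that differ from the original plaintext: P[1], P[2].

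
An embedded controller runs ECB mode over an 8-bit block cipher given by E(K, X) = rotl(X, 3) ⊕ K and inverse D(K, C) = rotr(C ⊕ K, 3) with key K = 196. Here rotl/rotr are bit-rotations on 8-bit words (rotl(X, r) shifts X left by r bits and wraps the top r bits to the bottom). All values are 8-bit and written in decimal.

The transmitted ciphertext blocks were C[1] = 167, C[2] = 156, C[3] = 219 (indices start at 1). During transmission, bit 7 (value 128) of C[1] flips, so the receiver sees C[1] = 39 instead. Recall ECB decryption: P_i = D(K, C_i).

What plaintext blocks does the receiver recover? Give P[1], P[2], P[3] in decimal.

Only C[1] changed, to 39. In ECB, a change in C_i affects only P_i. Decrypting the received ciphertext:
P[1]: D(K, 39) = 124.
P[2]: D(K, 156) = 11.
P[3]: D(K, 219) = 227.
Blocks that differ from the original plaintext: P[1].

P[1] = 124, P[2] = 11, P[3] = 227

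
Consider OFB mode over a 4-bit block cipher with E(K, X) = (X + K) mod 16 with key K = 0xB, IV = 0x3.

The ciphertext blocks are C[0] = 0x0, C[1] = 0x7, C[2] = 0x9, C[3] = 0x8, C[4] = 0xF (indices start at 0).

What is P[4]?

P[4] = 0x5

OFB decryption: S_i = E(K, S_{i−1}) with S_{−1} = IV; P_i = C_i ⊕ S_i.
P[0]: S = E(K, 0x3) = 0xE; 0x0 ⊕ 0xE = 0xE.
P[1]: S = E(K, 0xE) = 0x9; 0x7 ⊕ 0x9 = 0xE.
P[2]: S = E(K, 0x9) = 0x4; 0x9 ⊕ 0x4 = 0xD.
P[3]: S = E(K, 0x4) = 0xF; 0x8 ⊕ 0xF = 0x7.
P[4]: S = E(K, 0xF) = 0xA; 0xF ⊕ 0xA = 0x5.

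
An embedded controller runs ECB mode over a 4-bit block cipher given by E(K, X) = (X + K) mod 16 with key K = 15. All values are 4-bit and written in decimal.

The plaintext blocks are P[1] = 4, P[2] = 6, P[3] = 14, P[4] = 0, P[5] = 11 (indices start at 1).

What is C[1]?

ECB encryption: C_i = E(K, P_i).
C[1]: E(K, 4) = 3.

C[1] = 3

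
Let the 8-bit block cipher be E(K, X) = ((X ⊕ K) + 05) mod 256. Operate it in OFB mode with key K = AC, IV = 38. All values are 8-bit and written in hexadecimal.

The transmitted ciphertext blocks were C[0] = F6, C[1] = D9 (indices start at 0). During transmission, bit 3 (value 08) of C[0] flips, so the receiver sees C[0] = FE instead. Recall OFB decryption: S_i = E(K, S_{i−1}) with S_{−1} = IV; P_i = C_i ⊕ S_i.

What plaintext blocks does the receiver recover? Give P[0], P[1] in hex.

Only C[0] changed, to FE. In OFB, a change in C_i flips the same bit in P_i only; the keystream is unaffected. Decrypting the received ciphertext:
P[0]: S = E(K, 38) = 99; FE ⊕ 99 = 67.
P[1]: S = E(K, 99) = 3A; D9 ⊕ 3A = E3.
Blocks that differ from the original plaintext: P[0].

P[0] = 67, P[1] = E3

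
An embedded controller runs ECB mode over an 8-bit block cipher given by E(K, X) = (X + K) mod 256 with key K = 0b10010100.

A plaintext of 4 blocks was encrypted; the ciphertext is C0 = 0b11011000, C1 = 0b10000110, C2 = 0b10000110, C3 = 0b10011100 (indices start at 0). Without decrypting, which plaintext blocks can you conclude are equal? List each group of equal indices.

P1 = P2

ECB encrypts each block independently with the same key, so equal ciphertext blocks imply equal plaintext blocks.
C1 = C2 = 0b10000110, so P1 = P2.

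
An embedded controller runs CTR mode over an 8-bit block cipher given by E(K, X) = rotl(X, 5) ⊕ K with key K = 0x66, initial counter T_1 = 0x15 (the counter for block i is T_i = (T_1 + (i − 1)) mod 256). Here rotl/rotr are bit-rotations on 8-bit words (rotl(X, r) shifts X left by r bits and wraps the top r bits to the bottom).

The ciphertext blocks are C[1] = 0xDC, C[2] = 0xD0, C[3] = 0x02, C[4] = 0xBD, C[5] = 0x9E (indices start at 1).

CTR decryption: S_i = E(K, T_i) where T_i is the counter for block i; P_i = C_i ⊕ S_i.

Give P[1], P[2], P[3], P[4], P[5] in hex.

P[1]: T = 0x15, S = E(K, T) = 0xC4; 0xDC ⊕ 0xC4 = 0x18.
P[2]: T = 0x16, S = E(K, T) = 0xA4; 0xD0 ⊕ 0xA4 = 0x74.
P[3]: T = 0x17, S = E(K, T) = 0x84; 0x02 ⊕ 0x84 = 0x86.
P[4]: T = 0x18, S = E(K, T) = 0x65; 0xBD ⊕ 0x65 = 0xD8.
P[5]: T = 0x19, S = E(K, T) = 0x45; 0x9E ⊕ 0x45 = 0xDB.

P[1] = 0x18, P[2] = 0x74, P[3] = 0x86, P[4] = 0xD8, P[5] = 0xDB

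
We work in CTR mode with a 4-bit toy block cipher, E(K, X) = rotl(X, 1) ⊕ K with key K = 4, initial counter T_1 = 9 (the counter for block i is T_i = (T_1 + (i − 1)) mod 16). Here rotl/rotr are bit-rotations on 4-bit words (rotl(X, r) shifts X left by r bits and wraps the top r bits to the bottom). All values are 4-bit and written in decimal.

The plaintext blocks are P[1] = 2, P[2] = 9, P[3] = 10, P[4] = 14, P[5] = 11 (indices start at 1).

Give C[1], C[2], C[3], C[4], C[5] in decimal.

CTR encryption: S_i = E(K, T_i) where T_i is the counter for block i; C_i = P_i ⊕ S_i.
C[1]: T = 9, S = E(K, T) = 7; 2 ⊕ 7 = 5.
C[2]: T = 10, S = E(K, T) = 1; 9 ⊕ 1 = 8.
C[3]: T = 11, S = E(K, T) = 3; 10 ⊕ 3 = 9.
C[4]: T = 12, S = E(K, T) = 13; 14 ⊕ 13 = 3.
C[5]: T = 13, S = E(K, T) = 15; 11 ⊕ 15 = 4.

C[1] = 5, C[2] = 8, C[3] = 9, C[4] = 3, C[5] = 4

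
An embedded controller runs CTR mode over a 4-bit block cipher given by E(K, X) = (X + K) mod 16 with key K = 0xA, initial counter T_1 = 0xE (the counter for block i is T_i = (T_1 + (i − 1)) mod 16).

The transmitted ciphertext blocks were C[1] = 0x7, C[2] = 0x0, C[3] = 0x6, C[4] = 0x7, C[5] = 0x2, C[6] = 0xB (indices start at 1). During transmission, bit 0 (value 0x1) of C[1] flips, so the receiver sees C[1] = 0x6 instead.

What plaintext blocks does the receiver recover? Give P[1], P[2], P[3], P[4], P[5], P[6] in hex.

P[1] = 0xE, P[2] = 0x9, P[3] = 0xC, P[4] = 0xC, P[5] = 0xE, P[6] = 0x6

CTR decryption: S_i = E(K, T_i) where T_i is the counter for block i; P_i = C_i ⊕ S_i.
Only C[1] changed, to 0x6. In CTR, a change in C_i flips the same bit in P_i only; the keystream is unaffected. Decrypting the received ciphertext:
P[1]: T = 0xE, S = E(K, T) = 0x8; 0x6 ⊕ 0x8 = 0xE.
P[2]: T = 0xF, S = E(K, T) = 0x9; 0x0 ⊕ 0x9 = 0x9.
P[3]: T = 0x0, S = E(K, T) = 0xA; 0x6 ⊕ 0xA = 0xC.
P[4]: T = 0x1, S = E(K, T) = 0xB; 0x7 ⊕ 0xB = 0xC.
P[5]: T = 0x2, S = E(K, T) = 0xC; 0x2 ⊕ 0xC = 0xE.
P[6]: T = 0x3, S = E(K, T) = 0xD; 0xB ⊕ 0xD = 0x6.
Blocks that differ from the original plaintext: P[1].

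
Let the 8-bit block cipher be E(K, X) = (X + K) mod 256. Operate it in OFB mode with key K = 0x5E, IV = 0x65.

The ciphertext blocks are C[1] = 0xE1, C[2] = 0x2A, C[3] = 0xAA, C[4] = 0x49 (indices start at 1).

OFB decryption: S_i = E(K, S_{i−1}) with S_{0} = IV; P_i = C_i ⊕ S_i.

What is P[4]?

P[4] = 0x94

P[1]: S = E(K, 0x65) = 0xC3; 0xE1 ⊕ 0xC3 = 0x22.
P[2]: S = E(K, 0xC3) = 0x21; 0x2A ⊕ 0x21 = 0x0B.
P[3]: S = E(K, 0x21) = 0x7F; 0xAA ⊕ 0x7F = 0xD5.
P[4]: S = E(K, 0x7F) = 0xDD; 0x49 ⊕ 0xDD = 0x94.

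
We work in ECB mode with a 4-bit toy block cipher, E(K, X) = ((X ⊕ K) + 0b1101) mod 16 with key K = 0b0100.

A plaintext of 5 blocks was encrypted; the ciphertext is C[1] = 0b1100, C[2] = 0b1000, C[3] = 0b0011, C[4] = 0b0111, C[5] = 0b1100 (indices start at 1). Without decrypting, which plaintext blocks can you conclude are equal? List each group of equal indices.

P[1] = P[5]

ECB encrypts each block independently with the same key, so equal ciphertext blocks imply equal plaintext blocks.
C[1] = C[5] = 0b1100, so P[1] = P[5].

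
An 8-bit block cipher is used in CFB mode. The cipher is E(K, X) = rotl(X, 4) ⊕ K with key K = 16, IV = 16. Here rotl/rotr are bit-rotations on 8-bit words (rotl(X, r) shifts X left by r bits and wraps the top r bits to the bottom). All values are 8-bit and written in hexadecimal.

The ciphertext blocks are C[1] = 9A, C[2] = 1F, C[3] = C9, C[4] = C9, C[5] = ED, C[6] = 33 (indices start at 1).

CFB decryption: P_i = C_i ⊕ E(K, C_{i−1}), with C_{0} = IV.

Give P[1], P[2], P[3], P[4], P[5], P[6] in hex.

P[1] = ED, P[2] = A0, P[3] = 2E, P[4] = 43, P[5] = 67, P[6] = FB

P[1]: E(K, 16) = 77; 9A ⊕ 77 = ED.
P[2]: E(K, 9A) = BF; 1F ⊕ BF = A0.
P[3]: E(K, 1F) = E7; C9 ⊕ E7 = 2E.
P[4]: E(K, C9) = 8A; C9 ⊕ 8A = 43.
P[5]: E(K, C9) = 8A; ED ⊕ 8A = 67.
P[6]: E(K, ED) = C8; 33 ⊕ C8 = FB.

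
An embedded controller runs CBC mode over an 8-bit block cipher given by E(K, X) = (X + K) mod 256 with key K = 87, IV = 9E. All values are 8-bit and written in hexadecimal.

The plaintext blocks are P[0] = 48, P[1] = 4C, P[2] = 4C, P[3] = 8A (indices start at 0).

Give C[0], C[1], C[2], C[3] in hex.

CBC encryption: C_i = E(K, P_i ⊕ C_{i−1}), with C_{−1} = IV.
C[0]: P[0] ⊕ 9E = D6; E(K, D6) = 5D.
C[1]: P[1] ⊕ 5D = 11; E(K, 11) = 98.
C[2]: P[2] ⊕ 98 = D4; E(K, D4) = 5B.
C[3]: P[3] ⊕ 5B = D1; E(K, D1) = 58.

C[0] = 5D, C[1] = 98, C[2] = 5B, C[3] = 58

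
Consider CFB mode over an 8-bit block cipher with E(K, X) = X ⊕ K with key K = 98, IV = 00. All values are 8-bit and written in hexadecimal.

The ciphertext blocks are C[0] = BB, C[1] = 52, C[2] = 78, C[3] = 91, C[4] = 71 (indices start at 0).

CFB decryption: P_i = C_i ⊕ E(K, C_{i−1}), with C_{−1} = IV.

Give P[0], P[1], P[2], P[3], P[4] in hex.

P[0]: E(K, 00) = 98; BB ⊕ 98 = 23.
P[1]: E(K, BB) = 23; 52 ⊕ 23 = 71.
P[2]: E(K, 52) = CA; 78 ⊕ CA = B2.
P[3]: E(K, 78) = E0; 91 ⊕ E0 = 71.
P[4]: E(K, 91) = 09; 71 ⊕ 09 = 78.

P[0] = 23, P[1] = 71, P[2] = B2, P[3] = 71, P[4] = 78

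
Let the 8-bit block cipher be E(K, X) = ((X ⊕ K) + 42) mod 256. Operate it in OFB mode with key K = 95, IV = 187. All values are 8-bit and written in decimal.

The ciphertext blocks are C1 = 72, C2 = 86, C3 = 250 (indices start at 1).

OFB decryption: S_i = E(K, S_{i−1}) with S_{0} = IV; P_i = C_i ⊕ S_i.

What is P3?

P1: S = E(K, 187) = 14; 72 ⊕ 14 = 70.
P2: S = E(K, 14) = 123; 86 ⊕ 123 = 45.
P3: S = E(K, 123) = 78; 250 ⊕ 78 = 180.

P3 = 180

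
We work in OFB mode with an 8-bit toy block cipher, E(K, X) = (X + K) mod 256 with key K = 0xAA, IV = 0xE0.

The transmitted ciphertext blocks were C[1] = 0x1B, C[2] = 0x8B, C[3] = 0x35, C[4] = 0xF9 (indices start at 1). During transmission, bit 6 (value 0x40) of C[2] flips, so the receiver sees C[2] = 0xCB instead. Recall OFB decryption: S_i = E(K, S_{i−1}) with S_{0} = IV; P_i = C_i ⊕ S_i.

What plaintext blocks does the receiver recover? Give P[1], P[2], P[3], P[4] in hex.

Only C[2] changed, to 0xCB. In OFB, a change in C_i flips the same bit in P_i only; the keystream is unaffected. Decrypting the received ciphertext:
P[1]: S = E(K, 0xE0) = 0x8A; 0x1B ⊕ 0x8A = 0x91.
P[2]: S = E(K, 0x8A) = 0x34; 0xCB ⊕ 0x34 = 0xFF.
P[3]: S = E(K, 0x34) = 0xDE; 0x35 ⊕ 0xDE = 0xEB.
P[4]: S = E(K, 0xDE) = 0x88; 0xF9 ⊕ 0x88 = 0x71.
Blocks that differ from the original plaintext: P[2].

P[1] = 0x91, P[2] = 0xFF, P[3] = 0xEB, P[4] = 0x71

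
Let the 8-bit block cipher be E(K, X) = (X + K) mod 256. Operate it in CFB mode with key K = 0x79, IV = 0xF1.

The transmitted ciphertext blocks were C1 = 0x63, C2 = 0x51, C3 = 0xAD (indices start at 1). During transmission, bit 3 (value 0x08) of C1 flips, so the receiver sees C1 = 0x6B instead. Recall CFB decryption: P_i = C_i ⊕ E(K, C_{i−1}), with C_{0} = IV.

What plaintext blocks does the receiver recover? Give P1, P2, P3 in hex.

Only C1 changed, to 0x6B. In CFB, a change in C_i flips the same bit in P_i and garbles P_{i+1}. Decrypting the received ciphertext:
P1: E(K, 0xF1) = 0x6A; 0x6B ⊕ 0x6A = 0x01.
P2: E(K, 0x6B) = 0xE4; 0x51 ⊕ 0xE4 = 0xB5.
P3: E(K, 0x51) = 0xCA; 0xAD ⊕ 0xCA = 0x67.
Blocks that differ from the original plaintext: P1, P2.

P1 = 0x01, P2 = 0xB5, P3 = 0x67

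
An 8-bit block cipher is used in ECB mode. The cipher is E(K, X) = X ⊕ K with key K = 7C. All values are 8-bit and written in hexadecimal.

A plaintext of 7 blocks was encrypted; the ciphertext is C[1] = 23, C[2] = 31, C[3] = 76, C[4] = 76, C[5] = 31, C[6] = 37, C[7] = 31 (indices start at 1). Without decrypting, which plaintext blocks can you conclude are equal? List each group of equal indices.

P[2] = P[5] = P[7]; P[3] = P[4]

ECB encrypts each block independently with the same key, so equal ciphertext blocks imply equal plaintext blocks.
C[2] = C[5] = C[7] = 31, so P[2] = P[5] = P[7].
C[3] = C[4] = 76, so P[3] = P[4].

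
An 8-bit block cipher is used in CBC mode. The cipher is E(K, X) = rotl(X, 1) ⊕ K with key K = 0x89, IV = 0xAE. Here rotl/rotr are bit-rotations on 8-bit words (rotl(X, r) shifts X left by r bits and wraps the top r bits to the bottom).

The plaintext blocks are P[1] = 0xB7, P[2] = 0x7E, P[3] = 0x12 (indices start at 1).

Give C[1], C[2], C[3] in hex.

C[1] = 0xBB, C[2] = 0x02, C[3] = 0xA9

CBC encryption: C_i = E(K, P_i ⊕ C_{i−1}), with C_{0} = IV.
C[1]: P[1] ⊕ 0xAE = 0x19; E(K, 0x19) = 0xBB.
C[2]: P[2] ⊕ 0xBB = 0xC5; E(K, 0xC5) = 0x02.
C[3]: P[3] ⊕ 0x02 = 0x10; E(K, 0x10) = 0xA9.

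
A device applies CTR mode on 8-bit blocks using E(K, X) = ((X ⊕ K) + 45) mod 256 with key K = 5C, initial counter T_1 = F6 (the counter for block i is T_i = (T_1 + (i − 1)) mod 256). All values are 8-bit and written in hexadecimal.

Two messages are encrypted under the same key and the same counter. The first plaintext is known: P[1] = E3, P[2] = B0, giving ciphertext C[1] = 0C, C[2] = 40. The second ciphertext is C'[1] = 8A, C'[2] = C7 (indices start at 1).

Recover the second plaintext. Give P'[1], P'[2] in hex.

In CTR with a reused counter, both messages share the same keystream S_i, so C_i ⊕ C'_i = P_i ⊕ P'_i and thus P'_i = P_i ⊕ C_i ⊕ C'_i.
P'[1]: E3 ⊕ 0C ⊕ 8A = 65.
P'[2]: B0 ⊕ 40 ⊕ C7 = 37.

P'[1] = 65, P'[2] = 37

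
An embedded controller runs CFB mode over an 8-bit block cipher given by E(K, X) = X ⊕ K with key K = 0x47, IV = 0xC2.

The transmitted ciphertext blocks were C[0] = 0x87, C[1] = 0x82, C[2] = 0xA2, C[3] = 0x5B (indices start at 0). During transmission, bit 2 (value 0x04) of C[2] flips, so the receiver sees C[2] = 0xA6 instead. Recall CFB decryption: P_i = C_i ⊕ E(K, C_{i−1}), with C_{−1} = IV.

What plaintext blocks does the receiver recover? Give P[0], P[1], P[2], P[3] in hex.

P[0] = 0x02, P[1] = 0x42, P[2] = 0x63, P[3] = 0xBA

Only C[2] changed, to 0xA6. In CFB, a change in C_i flips the same bit in P_i and garbles P_{i+1}. Decrypting the received ciphertext:
P[0]: E(K, 0xC2) = 0x85; 0x87 ⊕ 0x85 = 0x02.
P[1]: E(K, 0x87) = 0xC0; 0x82 ⊕ 0xC0 = 0x42.
P[2]: E(K, 0x82) = 0xC5; 0xA6 ⊕ 0xC5 = 0x63.
P[3]: E(K, 0xA6) = 0xE1; 0x5B ⊕ 0xE1 = 0xBA.
Blocks that differ from the original plaintext: P[2], P[3].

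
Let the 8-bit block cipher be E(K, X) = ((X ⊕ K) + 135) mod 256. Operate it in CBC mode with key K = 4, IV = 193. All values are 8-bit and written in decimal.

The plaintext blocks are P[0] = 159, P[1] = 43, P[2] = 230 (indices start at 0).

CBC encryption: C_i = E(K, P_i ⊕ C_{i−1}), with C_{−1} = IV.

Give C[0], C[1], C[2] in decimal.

C[0]: P[0] ⊕ 193 = 94; E(K, 94) = 225.
C[1]: P[1] ⊕ 225 = 202; E(K, 202) = 85.
C[2]: P[2] ⊕ 85 = 179; E(K, 179) = 62.

C[0] = 225, C[1] = 85, C[2] = 62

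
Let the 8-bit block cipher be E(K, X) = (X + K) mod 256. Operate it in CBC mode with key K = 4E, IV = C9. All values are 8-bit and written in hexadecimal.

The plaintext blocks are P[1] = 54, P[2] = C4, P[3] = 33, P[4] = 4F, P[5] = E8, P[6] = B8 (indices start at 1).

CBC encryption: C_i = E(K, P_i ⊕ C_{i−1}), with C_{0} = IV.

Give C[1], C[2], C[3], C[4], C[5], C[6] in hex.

C[1] = EB, C[2] = 7D, C[3] = 9C, C[4] = 21, C[5] = 17, C[6] = FD

C[1]: P[1] ⊕ C9 = 9D; E(K, 9D) = EB.
C[2]: P[2] ⊕ EB = 2F; E(K, 2F) = 7D.
C[3]: P[3] ⊕ 7D = 4E; E(K, 4E) = 9C.
C[4]: P[4] ⊕ 9C = D3; E(K, D3) = 21.
C[5]: P[5] ⊕ 21 = C9; E(K, C9) = 17.
C[6]: P[6] ⊕ 17 = AF; E(K, AF) = FD.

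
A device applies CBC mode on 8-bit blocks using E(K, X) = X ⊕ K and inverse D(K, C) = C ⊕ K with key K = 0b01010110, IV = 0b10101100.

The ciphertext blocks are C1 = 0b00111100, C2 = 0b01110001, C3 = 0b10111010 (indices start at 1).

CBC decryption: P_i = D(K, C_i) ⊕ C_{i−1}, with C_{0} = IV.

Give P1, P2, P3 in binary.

P1: D(K, 0b00111100) = 0b01101010; 0b01101010 ⊕ 0b10101100 = 0b11000110.
P2: D(K, 0b01110001) = 0b00100111; 0b00100111 ⊕ 0b00111100 = 0b00011011.
P3: D(K, 0b10111010) = 0b11101100; 0b11101100 ⊕ 0b01110001 = 0b10011101.

P1 = 0b11000110, P2 = 0b00011011, P3 = 0b10011101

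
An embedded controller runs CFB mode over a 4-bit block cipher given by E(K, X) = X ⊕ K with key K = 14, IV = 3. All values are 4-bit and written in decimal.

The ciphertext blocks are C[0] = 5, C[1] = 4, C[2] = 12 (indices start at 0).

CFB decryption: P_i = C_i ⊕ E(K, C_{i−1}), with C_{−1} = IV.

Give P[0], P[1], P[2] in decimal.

P[0]: E(K, 3) = 13; 5 ⊕ 13 = 8.
P[1]: E(K, 5) = 11; 4 ⊕ 11 = 15.
P[2]: E(K, 4) = 10; 12 ⊕ 10 = 6.

P[0] = 8, P[1] = 15, P[2] = 6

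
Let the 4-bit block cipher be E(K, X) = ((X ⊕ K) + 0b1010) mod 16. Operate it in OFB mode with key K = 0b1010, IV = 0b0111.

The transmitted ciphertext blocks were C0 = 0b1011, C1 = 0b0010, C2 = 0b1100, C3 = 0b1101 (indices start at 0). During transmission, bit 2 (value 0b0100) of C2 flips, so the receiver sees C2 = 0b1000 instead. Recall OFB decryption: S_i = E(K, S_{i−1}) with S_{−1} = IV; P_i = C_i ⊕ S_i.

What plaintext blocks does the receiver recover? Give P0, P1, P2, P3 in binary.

P0 = 0b1100, P1 = 0b0101, P2 = 0b1111, P3 = 0b1010

Only C2 changed, to 0b1000. In OFB, a change in C_i flips the same bit in P_i only; the keystream is unaffected. Decrypting the received ciphertext:
P0: S = E(K, 0b0111) = 0b0111; 0b1011 ⊕ 0b0111 = 0b1100.
P1: S = E(K, 0b0111) = 0b0111; 0b0010 ⊕ 0b0111 = 0b0101.
P2: S = E(K, 0b0111) = 0b0111; 0b1000 ⊕ 0b0111 = 0b1111.
P3: S = E(K, 0b0111) = 0b0111; 0b1101 ⊕ 0b0111 = 0b1010.
Blocks that differ from the original plaintext: P2.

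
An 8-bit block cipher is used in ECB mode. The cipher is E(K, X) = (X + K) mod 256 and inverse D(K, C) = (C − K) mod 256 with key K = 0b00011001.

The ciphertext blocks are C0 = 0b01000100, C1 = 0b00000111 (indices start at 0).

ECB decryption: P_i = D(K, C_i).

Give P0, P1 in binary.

P0: D(K, 0b01000100) = 0b00101011.
P1: D(K, 0b00000111) = 0b11101110.

P0 = 0b00101011, P1 = 0b11101110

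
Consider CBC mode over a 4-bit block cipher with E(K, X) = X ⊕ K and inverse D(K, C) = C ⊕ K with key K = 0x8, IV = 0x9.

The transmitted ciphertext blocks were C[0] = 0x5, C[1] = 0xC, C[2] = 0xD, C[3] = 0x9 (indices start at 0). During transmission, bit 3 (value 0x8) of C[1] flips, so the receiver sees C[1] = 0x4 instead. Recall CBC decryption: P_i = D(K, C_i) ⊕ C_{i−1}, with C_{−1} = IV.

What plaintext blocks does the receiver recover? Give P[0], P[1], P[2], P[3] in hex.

P[0] = 0x4, P[1] = 0x9, P[2] = 0x1, P[3] = 0xC

Only C[1] changed, to 0x4. In CBC, a change in C_i garbles P_i and flips the same bit in P_{i+1}. Decrypting the received ciphertext:
P[0]: D(K, 0x5) = 0xD; 0xD ⊕ 0x9 = 0x4.
P[1]: D(K, 0x4) = 0xC; 0xC ⊕ 0x5 = 0x9.
P[2]: D(K, 0xD) = 0x5; 0x5 ⊕ 0x4 = 0x1.
P[3]: D(K, 0x9) = 0x1; 0x1 ⊕ 0xD = 0xC.
Blocks that differ from the original plaintext: P[1], P[2].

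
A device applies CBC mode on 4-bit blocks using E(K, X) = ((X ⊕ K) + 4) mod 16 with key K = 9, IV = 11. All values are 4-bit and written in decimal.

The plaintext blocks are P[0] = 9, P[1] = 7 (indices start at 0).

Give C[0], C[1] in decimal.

CBC encryption: C_i = E(K, P_i ⊕ C_{i−1}), with C_{−1} = IV.
C[0]: P[0] ⊕ 11 = 2; E(K, 2) = 15.
C[1]: P[1] ⊕ 15 = 8; E(K, 8) = 5.

C[0] = 15, C[1] = 5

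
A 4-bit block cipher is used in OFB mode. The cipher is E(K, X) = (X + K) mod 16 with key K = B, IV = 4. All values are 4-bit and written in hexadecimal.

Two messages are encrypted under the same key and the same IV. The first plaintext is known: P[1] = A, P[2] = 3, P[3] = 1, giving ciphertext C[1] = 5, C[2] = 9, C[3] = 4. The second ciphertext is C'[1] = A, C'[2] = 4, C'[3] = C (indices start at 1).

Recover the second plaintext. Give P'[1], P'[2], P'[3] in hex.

P'[1] = 5, P'[2] = E, P'[3] = 9

In OFB with a reused IV, both messages share the same keystream S_i, so C_i ⊕ C'_i = P_i ⊕ P'_i and thus P'_i = P_i ⊕ C_i ⊕ C'_i.
P'[1]: A ⊕ 5 ⊕ A = 5.
P'[2]: 3 ⊕ 9 ⊕ 4 = E.
P'[3]: 1 ⊕ 4 ⊕ C = 9.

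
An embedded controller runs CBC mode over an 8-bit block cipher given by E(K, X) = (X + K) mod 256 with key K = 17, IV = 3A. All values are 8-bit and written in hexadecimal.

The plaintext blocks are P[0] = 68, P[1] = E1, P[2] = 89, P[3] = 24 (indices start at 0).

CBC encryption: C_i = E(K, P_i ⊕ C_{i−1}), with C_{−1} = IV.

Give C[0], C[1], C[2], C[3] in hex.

C[0]: P[0] ⊕ 3A = 52; E(K, 52) = 69.
C[1]: P[1] ⊕ 69 = 88; E(K, 88) = 9F.
C[2]: P[2] ⊕ 9F = 16; E(K, 16) = 2D.
C[3]: P[3] ⊕ 2D = 09; E(K, 09) = 20.

C[0] = 69, C[1] = 9F, C[2] = 2D, C[3] = 20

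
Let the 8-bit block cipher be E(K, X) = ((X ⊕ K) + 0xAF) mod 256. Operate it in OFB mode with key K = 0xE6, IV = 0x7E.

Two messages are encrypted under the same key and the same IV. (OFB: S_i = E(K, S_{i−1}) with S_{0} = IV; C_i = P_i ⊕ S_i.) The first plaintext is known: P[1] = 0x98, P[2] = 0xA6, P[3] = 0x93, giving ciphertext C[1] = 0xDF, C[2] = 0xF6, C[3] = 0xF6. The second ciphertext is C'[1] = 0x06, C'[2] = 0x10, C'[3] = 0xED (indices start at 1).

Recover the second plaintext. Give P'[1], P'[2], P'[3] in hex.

In OFB with a reused IV, both messages share the same keystream S_i, so C_i ⊕ C'_i = P_i ⊕ P'_i and thus P'_i = P_i ⊕ C_i ⊕ C'_i.
P'[1]: 0x98 ⊕ 0xDF ⊕ 0x06 = 0x41.
P'[2]: 0xA6 ⊕ 0xF6 ⊕ 0x10 = 0x40.
P'[3]: 0x93 ⊕ 0xF6 ⊕ 0xED = 0x88.

P'[1] = 0x41, P'[2] = 0x40, P'[3] = 0x88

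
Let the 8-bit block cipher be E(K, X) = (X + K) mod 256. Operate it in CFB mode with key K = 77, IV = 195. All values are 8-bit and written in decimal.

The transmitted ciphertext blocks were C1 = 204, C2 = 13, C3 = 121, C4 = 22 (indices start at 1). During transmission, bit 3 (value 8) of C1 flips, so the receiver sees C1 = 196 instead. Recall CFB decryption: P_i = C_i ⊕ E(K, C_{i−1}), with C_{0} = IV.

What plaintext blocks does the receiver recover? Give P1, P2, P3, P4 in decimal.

P1 = 212, P2 = 28, P3 = 35, P4 = 208

Only C1 changed, to 196. In CFB, a change in C_i flips the same bit in P_i and garbles P_{i+1}. Decrypting the received ciphertext:
P1: E(K, 195) = 16; 196 ⊕ 16 = 212.
P2: E(K, 196) = 17; 13 ⊕ 17 = 28.
P3: E(K, 13) = 90; 121 ⊕ 90 = 35.
P4: E(K, 121) = 198; 22 ⊕ 198 = 208.
Blocks that differ from the original plaintext: P1, P2.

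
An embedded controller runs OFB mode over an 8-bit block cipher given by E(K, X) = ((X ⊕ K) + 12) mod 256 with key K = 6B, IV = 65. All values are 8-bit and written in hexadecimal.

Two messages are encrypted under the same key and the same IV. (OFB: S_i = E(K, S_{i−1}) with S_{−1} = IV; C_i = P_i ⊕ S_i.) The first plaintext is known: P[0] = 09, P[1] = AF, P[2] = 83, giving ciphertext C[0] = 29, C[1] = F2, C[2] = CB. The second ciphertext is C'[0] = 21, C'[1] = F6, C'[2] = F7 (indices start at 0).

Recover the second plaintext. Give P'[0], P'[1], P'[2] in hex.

In OFB with a reused IV, both messages share the same keystream S_i, so C_i ⊕ C'_i = P_i ⊕ P'_i and thus P'_i = P_i ⊕ C_i ⊕ C'_i.
P'[0]: 09 ⊕ 29 ⊕ 21 = 01.
P'[1]: AF ⊕ F2 ⊕ F6 = AB.
P'[2]: 83 ⊕ CB ⊕ F7 = BF.

P'[0] = 01, P'[1] = AB, P'[2] = BF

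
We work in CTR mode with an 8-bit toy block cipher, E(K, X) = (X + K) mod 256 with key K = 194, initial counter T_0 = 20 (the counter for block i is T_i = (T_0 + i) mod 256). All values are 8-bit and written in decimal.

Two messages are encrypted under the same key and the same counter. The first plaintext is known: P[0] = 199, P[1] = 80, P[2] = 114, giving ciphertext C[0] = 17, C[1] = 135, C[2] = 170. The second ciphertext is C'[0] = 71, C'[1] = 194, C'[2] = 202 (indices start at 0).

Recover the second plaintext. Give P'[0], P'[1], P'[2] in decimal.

P'[0] = 145, P'[1] = 21, P'[2] = 18

In CTR with a reused counter, both messages share the same keystream S_i, so C_i ⊕ C'_i = P_i ⊕ P'_i and thus P'_i = P_i ⊕ C_i ⊕ C'_i.
P'[0]: 199 ⊕ 17 ⊕ 71 = 145.
P'[1]: 80 ⊕ 135 ⊕ 194 = 21.
P'[2]: 114 ⊕ 170 ⊕ 202 = 18.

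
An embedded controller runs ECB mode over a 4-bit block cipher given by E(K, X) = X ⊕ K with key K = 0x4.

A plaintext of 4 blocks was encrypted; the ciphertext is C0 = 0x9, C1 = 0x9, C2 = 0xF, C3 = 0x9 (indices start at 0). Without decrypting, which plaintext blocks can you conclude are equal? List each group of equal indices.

ECB encrypts each block independently with the same key, so equal ciphertext blocks imply equal plaintext blocks.
C0 = C1 = C3 = 0x9, so P0 = P1 = P3.

P0 = P1 = P3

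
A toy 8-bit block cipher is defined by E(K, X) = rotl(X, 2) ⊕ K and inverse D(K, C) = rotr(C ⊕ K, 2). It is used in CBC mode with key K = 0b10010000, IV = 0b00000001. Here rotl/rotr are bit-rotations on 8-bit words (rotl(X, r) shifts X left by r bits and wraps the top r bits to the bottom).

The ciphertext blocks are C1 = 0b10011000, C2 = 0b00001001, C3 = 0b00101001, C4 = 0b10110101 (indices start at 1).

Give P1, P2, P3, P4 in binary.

CBC decryption: P_i = D(K, C_i) ⊕ C_{i−1}, with C_{0} = IV.
P1: D(K, 0b10011000) = 0b00000010; 0b00000010 ⊕ 0b00000001 = 0b00000011.
P2: D(K, 0b00001001) = 0b01100110; 0b01100110 ⊕ 0b10011000 = 0b11111110.
P3: D(K, 0b00101001) = 0b01101110; 0b01101110 ⊕ 0b00001001 = 0b01100111.
P4: D(K, 0b10110101) = 0b01001001; 0b01001001 ⊕ 0b00101001 = 0b01100000.

P1 = 0b00000011, P2 = 0b11111110, P3 = 0b01100111, P4 = 0b01100000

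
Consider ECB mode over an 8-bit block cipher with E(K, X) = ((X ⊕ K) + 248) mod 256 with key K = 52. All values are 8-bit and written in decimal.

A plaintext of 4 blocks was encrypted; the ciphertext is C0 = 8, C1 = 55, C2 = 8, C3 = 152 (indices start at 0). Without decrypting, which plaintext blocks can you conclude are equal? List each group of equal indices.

ECB encrypts each block independently with the same key, so equal ciphertext blocks imply equal plaintext blocks.
C0 = C2 = 8, so P0 = P2.

P0 = P2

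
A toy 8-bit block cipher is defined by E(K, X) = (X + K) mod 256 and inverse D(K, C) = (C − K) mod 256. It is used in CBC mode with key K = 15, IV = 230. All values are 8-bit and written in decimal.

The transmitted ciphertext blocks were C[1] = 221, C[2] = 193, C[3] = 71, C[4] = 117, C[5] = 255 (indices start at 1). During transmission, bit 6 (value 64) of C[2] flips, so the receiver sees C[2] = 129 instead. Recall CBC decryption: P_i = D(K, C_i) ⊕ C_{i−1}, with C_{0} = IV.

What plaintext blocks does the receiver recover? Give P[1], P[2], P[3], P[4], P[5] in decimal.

P[1] = 40, P[2] = 175, P[3] = 185, P[4] = 33, P[5] = 133

Only C[2] changed, to 129. In CBC, a change in C_i garbles P_i and flips the same bit in P_{i+1}. Decrypting the received ciphertext:
P[1]: D(K, 221) = 206; 206 ⊕ 230 = 40.
P[2]: D(K, 129) = 114; 114 ⊕ 221 = 175.
P[3]: D(K, 71) = 56; 56 ⊕ 129 = 185.
P[4]: D(K, 117) = 102; 102 ⊕ 71 = 33.
P[5]: D(K, 255) = 240; 240 ⊕ 117 = 133.
Blocks that differ from the original plaintext: P[2], P[3].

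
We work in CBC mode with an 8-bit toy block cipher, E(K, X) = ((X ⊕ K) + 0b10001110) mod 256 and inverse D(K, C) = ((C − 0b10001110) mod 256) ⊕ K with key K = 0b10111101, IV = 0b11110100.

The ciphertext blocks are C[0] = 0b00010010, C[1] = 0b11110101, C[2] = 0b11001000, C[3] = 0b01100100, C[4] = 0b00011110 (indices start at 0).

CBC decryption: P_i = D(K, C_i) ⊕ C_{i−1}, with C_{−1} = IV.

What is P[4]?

P[4] = 0b01001001

P[4]: D(K, 0b00011110) = 0b00101101; 0b00101101 ⊕ 0b01100100 = 0b01001001.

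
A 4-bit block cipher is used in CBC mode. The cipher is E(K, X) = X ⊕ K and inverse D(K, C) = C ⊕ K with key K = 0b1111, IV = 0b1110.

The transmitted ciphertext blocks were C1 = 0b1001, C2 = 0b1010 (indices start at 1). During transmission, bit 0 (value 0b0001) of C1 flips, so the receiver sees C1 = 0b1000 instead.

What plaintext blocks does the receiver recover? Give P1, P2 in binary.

P1 = 0b1001, P2 = 0b1101

CBC decryption: P_i = D(K, C_i) ⊕ C_{i−1}, with C_{0} = IV.
Only C1 changed, to 0b1000. In CBC, a change in C_i garbles P_i and flips the same bit in P_{i+1}. Decrypting the received ciphertext:
P1: D(K, 0b1000) = 0b0111; 0b0111 ⊕ 0b1110 = 0b1001.
P2: D(K, 0b1010) = 0b0101; 0b0101 ⊕ 0b1000 = 0b1101.
Blocks that differ from the original plaintext: P1, P2.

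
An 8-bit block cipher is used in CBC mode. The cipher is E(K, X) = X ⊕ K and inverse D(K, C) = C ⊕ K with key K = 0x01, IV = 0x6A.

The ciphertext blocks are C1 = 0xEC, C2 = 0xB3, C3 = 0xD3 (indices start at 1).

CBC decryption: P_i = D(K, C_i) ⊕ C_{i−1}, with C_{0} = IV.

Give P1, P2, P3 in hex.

P1 = 0x87, P2 = 0x5E, P3 = 0x61

P1: D(K, 0xEC) = 0xED; 0xED ⊕ 0x6A = 0x87.
P2: D(K, 0xB3) = 0xB2; 0xB2 ⊕ 0xEC = 0x5E.
P3: D(K, 0xD3) = 0xD2; 0xD2 ⊕ 0xB3 = 0x61.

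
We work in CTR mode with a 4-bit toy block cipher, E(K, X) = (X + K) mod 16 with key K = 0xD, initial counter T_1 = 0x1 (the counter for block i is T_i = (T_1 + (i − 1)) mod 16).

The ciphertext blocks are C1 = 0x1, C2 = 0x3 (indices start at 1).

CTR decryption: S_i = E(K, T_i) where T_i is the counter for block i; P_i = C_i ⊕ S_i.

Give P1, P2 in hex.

P1: T = 0x1, S = E(K, T) = 0xE; 0x1 ⊕ 0xE = 0xF.
P2: T = 0x2, S = E(K, T) = 0xF; 0x3 ⊕ 0xF = 0xC.

P1 = 0xF, P2 = 0xC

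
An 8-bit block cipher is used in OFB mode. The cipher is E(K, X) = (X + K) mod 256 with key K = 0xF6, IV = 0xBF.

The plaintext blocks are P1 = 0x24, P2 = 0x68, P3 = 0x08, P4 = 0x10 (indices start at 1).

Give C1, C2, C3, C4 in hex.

C1 = 0x91, C2 = 0xC3, C3 = 0xA9, C4 = 0x87

OFB encryption: S_i = E(K, S_{i−1}) with S_{0} = IV; C_i = P_i ⊕ S_i.
C1: S = E(K, 0xBF) = 0xB5; 0x24 ⊕ 0xB5 = 0x91.
C2: S = E(K, 0xB5) = 0xAB; 0x68 ⊕ 0xAB = 0xC3.
C3: S = E(K, 0xAB) = 0xA1; 0x08 ⊕ 0xA1 = 0xA9.
C4: S = E(K, 0xA1) = 0x97; 0x10 ⊕ 0x97 = 0x87.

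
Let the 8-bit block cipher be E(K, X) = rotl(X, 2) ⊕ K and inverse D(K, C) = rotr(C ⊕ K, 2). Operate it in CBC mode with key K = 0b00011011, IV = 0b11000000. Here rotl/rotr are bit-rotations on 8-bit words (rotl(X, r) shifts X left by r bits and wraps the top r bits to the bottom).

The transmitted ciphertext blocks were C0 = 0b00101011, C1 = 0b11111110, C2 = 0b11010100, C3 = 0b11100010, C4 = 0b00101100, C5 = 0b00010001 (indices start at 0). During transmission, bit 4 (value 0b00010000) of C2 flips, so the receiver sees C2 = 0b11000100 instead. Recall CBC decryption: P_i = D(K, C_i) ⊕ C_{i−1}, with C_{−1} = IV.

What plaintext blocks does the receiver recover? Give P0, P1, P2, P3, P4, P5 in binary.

P0 = 0b11001100, P1 = 0b01010010, P2 = 0b00001001, P3 = 0b10111010, P4 = 0b00101111, P5 = 0b10101110

Only C2 changed, to 0b11000100. In CBC, a change in C_i garbles P_i and flips the same bit in P_{i+1}. Decrypting the received ciphertext:
P0: D(K, 0b00101011) = 0b00001100; 0b00001100 ⊕ 0b11000000 = 0b11001100.
P1: D(K, 0b11111110) = 0b01111001; 0b01111001 ⊕ 0b00101011 = 0b01010010.
P2: D(K, 0b11000100) = 0b11110111; 0b11110111 ⊕ 0b11111110 = 0b00001001.
P3: D(K, 0b11100010) = 0b01111110; 0b01111110 ⊕ 0b11000100 = 0b10111010.
P4: D(K, 0b00101100) = 0b11001101; 0b11001101 ⊕ 0b11100010 = 0b00101111.
P5: D(K, 0b00010001) = 0b10000010; 0b10000010 ⊕ 0b00101100 = 0b10101110.
Blocks that differ from the original plaintext: P2, P3.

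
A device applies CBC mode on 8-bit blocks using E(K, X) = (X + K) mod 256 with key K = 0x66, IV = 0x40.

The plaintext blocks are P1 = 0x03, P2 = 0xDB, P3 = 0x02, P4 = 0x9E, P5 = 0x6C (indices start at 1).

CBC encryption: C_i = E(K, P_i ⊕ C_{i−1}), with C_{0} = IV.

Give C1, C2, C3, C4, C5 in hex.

C1 = 0xA9, C2 = 0xD8, C3 = 0x40, C4 = 0x44, C5 = 0x8E

C1: P1 ⊕ 0x40 = 0x43; E(K, 0x43) = 0xA9.
C2: P2 ⊕ 0xA9 = 0x72; E(K, 0x72) = 0xD8.
C3: P3 ⊕ 0xD8 = 0xDA; E(K, 0xDA) = 0x40.
C4: P4 ⊕ 0x40 = 0xDE; E(K, 0xDE) = 0x44.
C5: P5 ⊕ 0x44 = 0x28; E(K, 0x28) = 0x8E.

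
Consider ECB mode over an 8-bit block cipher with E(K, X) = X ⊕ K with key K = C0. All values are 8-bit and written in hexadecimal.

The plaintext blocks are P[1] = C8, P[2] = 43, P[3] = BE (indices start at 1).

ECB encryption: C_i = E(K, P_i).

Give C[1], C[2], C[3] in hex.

C[1]: E(K, C8) = 08.
C[2]: E(K, 43) = 83.
C[3]: E(K, BE) = 7E.

C[1] = 08, C[2] = 83, C[3] = 7E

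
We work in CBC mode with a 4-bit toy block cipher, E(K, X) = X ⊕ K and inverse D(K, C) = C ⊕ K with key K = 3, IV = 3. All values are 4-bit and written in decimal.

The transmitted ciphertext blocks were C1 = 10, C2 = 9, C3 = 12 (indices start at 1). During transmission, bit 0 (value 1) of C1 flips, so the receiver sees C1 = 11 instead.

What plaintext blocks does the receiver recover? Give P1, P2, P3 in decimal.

P1 = 11, P2 = 1, P3 = 6

CBC decryption: P_i = D(K, C_i) ⊕ C_{i−1}, with C_{0} = IV.
Only C1 changed, to 11. In CBC, a change in C_i garbles P_i and flips the same bit in P_{i+1}. Decrypting the received ciphertext:
P1: D(K, 11) = 8; 8 ⊕ 3 = 11.
P2: D(K, 9) = 10; 10 ⊕ 11 = 1.
P3: D(K, 12) = 15; 15 ⊕ 9 = 6.
Blocks that differ from the original plaintext: P1, P2.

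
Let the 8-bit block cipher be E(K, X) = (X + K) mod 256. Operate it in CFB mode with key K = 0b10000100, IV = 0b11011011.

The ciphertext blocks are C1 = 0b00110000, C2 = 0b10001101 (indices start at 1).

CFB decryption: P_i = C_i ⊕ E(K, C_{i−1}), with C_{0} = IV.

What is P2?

P2 = 0b00111001

P2: E(K, 0b00110000) = 0b10110100; 0b10001101 ⊕ 0b10110100 = 0b00111001.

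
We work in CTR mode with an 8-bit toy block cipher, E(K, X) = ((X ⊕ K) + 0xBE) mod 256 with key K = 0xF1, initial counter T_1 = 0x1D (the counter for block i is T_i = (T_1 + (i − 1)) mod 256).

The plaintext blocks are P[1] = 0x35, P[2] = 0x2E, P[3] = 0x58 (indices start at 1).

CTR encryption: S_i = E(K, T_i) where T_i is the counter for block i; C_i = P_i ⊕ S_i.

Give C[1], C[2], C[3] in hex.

C[1] = 0x9F, C[2] = 0x83, C[3] = 0xF4

C[1]: T = 0x1D, S = E(K, T) = 0xAA; 0x35 ⊕ 0xAA = 0x9F.
C[2]: T = 0x1E, S = E(K, T) = 0xAD; 0x2E ⊕ 0xAD = 0x83.
C[3]: T = 0x1F, S = E(K, T) = 0xAC; 0x58 ⊕ 0xAC = 0xF4.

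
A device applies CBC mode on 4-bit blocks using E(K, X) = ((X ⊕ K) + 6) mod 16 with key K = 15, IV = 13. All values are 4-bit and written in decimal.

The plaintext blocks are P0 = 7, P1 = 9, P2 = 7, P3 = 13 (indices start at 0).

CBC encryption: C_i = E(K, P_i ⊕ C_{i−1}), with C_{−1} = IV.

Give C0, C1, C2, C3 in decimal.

C0 = 11, C1 = 3, C2 = 1, C3 = 9

C0: P0 ⊕ 13 = 10; E(K, 10) = 11.
C1: P1 ⊕ 11 = 2; E(K, 2) = 3.
C2: P2 ⊕ 3 = 4; E(K, 4) = 1.
C3: P3 ⊕ 1 = 12; E(K, 12) = 9.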